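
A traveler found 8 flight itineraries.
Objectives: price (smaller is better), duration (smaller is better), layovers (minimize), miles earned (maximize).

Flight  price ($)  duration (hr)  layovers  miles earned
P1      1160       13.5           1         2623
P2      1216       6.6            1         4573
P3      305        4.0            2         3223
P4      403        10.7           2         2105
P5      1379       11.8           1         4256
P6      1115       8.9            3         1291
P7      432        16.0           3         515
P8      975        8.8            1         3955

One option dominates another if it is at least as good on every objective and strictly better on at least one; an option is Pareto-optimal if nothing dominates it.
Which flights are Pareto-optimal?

P1: dominated by P8 (price 975≤1160, duration 8.8≤13.5, layovers 1≤1, miles earned 3955≥2623).
P2: not dominated (best miles earned).
P3: not dominated (best price).
P4: dominated by P3 (price 305≤403, duration 4.0≤10.7, layovers 2≤2, miles earned 3223≥2105).
P5: dominated by P2 (price 1216≤1379, duration 6.6≤11.8, layovers 1≤1, miles earned 4573≥4256).
P6: dominated by P3 (price 305≤1115, duration 4.0≤8.9, layovers 2≤3, miles earned 3223≥1291).
P7: dominated by P3 (price 305≤432, duration 4.0≤16.0, layovers 2≤3, miles earned 3223≥515).
P8: not dominated.

P2, P3, P8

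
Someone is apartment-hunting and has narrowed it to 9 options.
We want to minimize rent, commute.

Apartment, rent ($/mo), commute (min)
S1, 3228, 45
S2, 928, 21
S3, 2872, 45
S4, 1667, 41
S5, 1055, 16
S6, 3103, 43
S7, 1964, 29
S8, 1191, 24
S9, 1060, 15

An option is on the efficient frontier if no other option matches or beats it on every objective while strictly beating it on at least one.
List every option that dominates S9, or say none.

none

S1: worse on rent (3228 vs 1060).
S2: worse on commute (21 vs 15).
S3: worse on rent (2872 vs 1060).
S4: worse on rent (1667 vs 1060).
S5: worse on commute (16 vs 15).
S6: worse on rent (3103 vs 1060).
S7: worse on rent (1964 vs 1060).
S8: worse on rent (1191 vs 1060).
No option dominates S9.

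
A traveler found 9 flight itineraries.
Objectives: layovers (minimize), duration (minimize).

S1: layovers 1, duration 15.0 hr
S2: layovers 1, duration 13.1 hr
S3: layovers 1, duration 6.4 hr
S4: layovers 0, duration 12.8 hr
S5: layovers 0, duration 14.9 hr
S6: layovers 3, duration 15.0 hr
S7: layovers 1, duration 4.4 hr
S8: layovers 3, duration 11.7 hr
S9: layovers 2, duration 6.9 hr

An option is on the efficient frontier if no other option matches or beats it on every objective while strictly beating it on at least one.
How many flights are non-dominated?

S1: dominated by S2 (layovers 1≤1, duration 13.1≤15.0).
S2: dominated by S3 (layovers 1≤1, duration 6.4≤13.1).
S3: dominated by S7 (layovers 1≤1, duration 4.4≤6.4).
S4: not dominated.
S5: dominated by S4 (layovers 0≤0, duration 12.8≤14.9).
S6: dominated by S1 (layovers 1≤3, duration 15.0≤15.0).
S7: not dominated (best duration).
S8: dominated by S3 (layovers 1≤3, duration 6.4≤11.7).
S9: dominated by S3 (layovers 1≤2, duration 6.4≤6.9).
Pareto-optimal: S4, S7 → 2.

2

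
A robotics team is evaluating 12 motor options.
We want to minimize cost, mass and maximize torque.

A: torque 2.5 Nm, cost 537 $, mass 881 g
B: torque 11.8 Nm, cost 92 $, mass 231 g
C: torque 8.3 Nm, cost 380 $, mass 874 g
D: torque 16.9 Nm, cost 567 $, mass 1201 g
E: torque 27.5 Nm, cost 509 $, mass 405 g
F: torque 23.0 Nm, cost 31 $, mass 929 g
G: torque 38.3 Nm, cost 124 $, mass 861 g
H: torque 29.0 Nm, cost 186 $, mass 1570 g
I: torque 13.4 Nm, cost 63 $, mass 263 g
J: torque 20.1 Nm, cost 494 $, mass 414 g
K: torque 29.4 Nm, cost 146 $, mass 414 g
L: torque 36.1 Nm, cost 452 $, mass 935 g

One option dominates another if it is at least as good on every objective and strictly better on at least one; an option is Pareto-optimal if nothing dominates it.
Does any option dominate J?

K vs J: torque 29.4≥20.1, cost 146≤494, mass 414≤414 — K is at least as good on every objective and strictly better on at least one, so K dominates J.

Yes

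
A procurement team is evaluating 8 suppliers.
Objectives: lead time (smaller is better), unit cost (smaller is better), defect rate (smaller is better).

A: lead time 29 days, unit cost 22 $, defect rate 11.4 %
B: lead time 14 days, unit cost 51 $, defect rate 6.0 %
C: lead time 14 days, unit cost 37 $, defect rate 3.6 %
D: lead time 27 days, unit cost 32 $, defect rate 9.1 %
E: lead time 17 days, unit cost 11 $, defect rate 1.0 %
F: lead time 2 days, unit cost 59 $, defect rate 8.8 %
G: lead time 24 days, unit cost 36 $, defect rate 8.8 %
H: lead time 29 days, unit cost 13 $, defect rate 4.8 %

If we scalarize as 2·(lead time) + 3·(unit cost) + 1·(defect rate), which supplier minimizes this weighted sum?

A: 2·29 + 3·22 + 1·11.4 = 135.4
B: 2·14 + 3·51 + 1·6.0 = 187.0
C: 2·14 + 3·37 + 1·3.6 = 142.6
D: 2·27 + 3·32 + 1·9.1 = 159.1
E: 2·17 + 3·11 + 1·1.0 = 68.0
F: 2·2 + 3·59 + 1·8.8 = 189.8
G: 2·24 + 3·36 + 1·8.8 = 164.8
H: 2·29 + 3·13 + 1·4.8 = 101.8
Lowest: E at 68.0.

E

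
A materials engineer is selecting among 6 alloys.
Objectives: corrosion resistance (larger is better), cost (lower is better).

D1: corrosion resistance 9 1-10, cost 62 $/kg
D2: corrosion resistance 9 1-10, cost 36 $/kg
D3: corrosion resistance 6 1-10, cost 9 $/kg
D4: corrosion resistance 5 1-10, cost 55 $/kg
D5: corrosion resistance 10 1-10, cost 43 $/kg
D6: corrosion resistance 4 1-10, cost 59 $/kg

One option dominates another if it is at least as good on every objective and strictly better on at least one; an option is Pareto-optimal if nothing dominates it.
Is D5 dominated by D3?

D3 vs D5: D3 is worse on corrosion resistance (6 vs 10), so it does not dominate D5.

No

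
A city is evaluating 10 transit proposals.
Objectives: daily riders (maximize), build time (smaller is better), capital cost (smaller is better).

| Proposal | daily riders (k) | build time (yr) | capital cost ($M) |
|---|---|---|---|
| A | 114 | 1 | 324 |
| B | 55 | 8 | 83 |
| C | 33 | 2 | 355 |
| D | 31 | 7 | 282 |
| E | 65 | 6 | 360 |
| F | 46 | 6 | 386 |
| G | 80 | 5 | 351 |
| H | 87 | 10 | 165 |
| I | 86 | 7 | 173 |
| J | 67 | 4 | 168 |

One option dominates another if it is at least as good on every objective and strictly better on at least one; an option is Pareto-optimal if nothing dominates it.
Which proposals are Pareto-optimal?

A: not dominated (best daily riders).
B: not dominated (best capital cost).
C: dominated by A (daily riders 114≥33, build time 1≤2, capital cost 324≤355).
D: dominated by I (daily riders 86≥31, build time 7≤7, capital cost 173≤282).
E: dominated by A (daily riders 114≥65, build time 1≤6, capital cost 324≤360).
F: dominated by A (daily riders 114≥46, build time 1≤6, capital cost 324≤386).
G: dominated by A (daily riders 114≥80, build time 1≤5, capital cost 324≤351).
H: not dominated.
I: not dominated.
J: not dominated.

A, B, H, I, J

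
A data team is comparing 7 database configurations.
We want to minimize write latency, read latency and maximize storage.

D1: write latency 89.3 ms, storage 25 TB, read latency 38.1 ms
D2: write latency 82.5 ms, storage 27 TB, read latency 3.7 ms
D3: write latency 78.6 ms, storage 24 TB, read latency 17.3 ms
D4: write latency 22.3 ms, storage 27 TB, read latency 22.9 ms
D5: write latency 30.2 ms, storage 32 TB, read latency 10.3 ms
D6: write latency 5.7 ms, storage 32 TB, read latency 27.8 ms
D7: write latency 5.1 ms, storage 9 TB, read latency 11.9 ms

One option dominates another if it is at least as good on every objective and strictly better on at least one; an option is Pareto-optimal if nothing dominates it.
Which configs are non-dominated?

D2, D4, D5, D6, D7

D1: dominated by D2 (write latency 82.5≤89.3, storage 27≥25, read latency 3.7≤38.1).
D2: not dominated (best read latency).
D3: dominated by D5 (write latency 30.2≤78.6, storage 32≥24, read latency 10.3≤17.3).
D4: not dominated.
D5: not dominated.
D6: not dominated.
D7: not dominated (best write latency).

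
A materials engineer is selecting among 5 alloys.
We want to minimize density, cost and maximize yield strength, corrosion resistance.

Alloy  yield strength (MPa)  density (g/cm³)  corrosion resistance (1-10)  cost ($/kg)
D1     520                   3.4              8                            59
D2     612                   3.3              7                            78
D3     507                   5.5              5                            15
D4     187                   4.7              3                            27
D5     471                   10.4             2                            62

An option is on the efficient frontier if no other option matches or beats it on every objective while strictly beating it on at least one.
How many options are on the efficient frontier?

D1: not dominated (best corrosion resistance).
D2: not dominated (best yield strength).
D3: not dominated (best cost).
D4: not dominated.
D5: dominated by D1 (yield strength 520≥471, density 3.4≤10.4, corrosion resistance 8≥2, cost 59≤62).
Pareto-optimal: D1, D2, D3, D4 → 4.

4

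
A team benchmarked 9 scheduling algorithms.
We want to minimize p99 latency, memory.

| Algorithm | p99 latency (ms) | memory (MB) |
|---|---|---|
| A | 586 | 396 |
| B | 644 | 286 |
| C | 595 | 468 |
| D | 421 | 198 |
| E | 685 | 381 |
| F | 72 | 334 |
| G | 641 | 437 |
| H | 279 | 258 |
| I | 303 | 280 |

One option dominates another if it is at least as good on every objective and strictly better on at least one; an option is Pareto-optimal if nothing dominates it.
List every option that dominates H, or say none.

A: worse on p99 latency (586 vs 279).
B: worse on p99 latency (644 vs 279).
C: worse on p99 latency (595 vs 279).
D: worse on p99 latency (421 vs 279).
E: worse on p99 latency (685 vs 279).
F: worse on memory (334 vs 258).
G: worse on p99 latency (641 vs 279).
I: worse on p99 latency (303 vs 279).
No option dominates H.

none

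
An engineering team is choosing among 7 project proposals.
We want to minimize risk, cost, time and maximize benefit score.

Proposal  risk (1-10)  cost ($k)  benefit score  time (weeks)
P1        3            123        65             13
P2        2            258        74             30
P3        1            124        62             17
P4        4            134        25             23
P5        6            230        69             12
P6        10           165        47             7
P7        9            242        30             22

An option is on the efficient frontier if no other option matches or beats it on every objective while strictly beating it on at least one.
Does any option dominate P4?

Yes

P1 vs P4: risk 3≤4, cost 123≤134, benefit score 65≥25, time 13≤23 — P1 is at least as good on every objective and strictly better on at least one, so P1 dominates P4.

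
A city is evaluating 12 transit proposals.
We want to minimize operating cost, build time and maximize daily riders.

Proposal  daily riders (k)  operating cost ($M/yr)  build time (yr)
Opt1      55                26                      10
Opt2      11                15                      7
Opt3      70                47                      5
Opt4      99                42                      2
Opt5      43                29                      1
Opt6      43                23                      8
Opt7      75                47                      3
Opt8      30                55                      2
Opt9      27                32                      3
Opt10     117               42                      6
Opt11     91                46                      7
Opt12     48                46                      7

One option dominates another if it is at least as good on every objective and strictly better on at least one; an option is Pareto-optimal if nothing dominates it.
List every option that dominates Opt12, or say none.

Opt4, Opt10, Opt11

Opt4: daily riders 99≥48, operating cost 42≤46, build time 2≤7 — dominates Opt12.
Opt10: daily riders 117≥48, operating cost 42≤46, build time 6≤7 — dominates Opt12.
Opt11: daily riders 91≥48, operating cost 46≤46, build time 7≤7 — dominates Opt12.
Others (Opt1, Opt2, Opt3, Opt5, Opt6, Opt7, Opt8, Opt9) are each worse than Opt12 on at least one objective.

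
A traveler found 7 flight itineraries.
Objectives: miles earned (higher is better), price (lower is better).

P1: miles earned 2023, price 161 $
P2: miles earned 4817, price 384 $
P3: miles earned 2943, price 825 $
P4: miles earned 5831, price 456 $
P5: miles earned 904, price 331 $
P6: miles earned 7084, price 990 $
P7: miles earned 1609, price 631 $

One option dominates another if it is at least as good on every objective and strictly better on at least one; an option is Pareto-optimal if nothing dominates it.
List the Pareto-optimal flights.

P1: not dominated (best price).
P2: not dominated.
P3: dominated by P2 (miles earned 4817≥2943, price 384≤825).
P4: not dominated.
P5: dominated by P1 (miles earned 2023≥904, price 161≤331).
P6: not dominated (best miles earned).
P7: dominated by P1 (miles earned 2023≥1609, price 161≤631).

P1, P2, P4, P6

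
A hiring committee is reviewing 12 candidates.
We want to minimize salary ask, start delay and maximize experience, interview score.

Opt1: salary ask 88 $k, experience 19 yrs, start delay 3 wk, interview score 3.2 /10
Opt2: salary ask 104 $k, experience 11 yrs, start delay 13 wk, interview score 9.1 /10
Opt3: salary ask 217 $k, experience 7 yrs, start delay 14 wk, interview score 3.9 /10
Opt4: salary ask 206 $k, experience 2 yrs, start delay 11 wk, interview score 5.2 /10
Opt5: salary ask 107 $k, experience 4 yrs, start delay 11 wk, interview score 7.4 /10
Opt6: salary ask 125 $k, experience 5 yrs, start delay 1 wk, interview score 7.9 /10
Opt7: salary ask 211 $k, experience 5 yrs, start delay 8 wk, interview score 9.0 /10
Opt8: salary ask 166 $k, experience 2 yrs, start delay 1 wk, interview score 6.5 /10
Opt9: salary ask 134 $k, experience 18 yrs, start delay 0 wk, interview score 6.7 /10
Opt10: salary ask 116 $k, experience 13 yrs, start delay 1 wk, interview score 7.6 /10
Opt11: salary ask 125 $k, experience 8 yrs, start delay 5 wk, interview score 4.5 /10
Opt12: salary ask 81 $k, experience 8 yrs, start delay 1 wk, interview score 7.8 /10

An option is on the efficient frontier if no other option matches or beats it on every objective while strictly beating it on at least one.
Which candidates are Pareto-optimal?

Opt1, Opt2, Opt6, Opt7, Opt9, Opt10, Opt12

Opt1: not dominated (best experience).
Opt2: not dominated (best interview score).
Opt3: dominated by Opt2 (salary ask 104≤217, experience 11≥7, start delay 13≤14, interview score 9.1≥3.9).
Opt4: dominated by Opt5 (salary ask 107≤206, experience 4≥2, start delay 11≤11, interview score 7.4≥5.2).
Opt5: dominated by Opt12 (salary ask 81≤107, experience 8≥4, start delay 1≤11, interview score 7.8≥7.4).
Opt6: not dominated.
Opt7: not dominated.
Opt8: dominated by Opt6 (salary ask 125≤166, experience 5≥2, start delay 1≤1, interview score 7.9≥6.5).
Opt9: not dominated (best start delay).
Opt10: not dominated.
Opt11: dominated by Opt10 (salary ask 116≤125, experience 13≥8, start delay 1≤5, interview score 7.6≥4.5).
Opt12: not dominated (best salary ask).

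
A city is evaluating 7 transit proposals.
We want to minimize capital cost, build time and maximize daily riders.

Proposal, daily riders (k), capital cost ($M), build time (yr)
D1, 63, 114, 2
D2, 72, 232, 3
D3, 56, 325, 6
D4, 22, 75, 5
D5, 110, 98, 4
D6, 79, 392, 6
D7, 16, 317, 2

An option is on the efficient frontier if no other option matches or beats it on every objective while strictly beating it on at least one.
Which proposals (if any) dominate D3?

D1, D2, D5

D1: daily riders 63≥56, capital cost 114≤325, build time 2≤6 — dominates D3.
D2: daily riders 72≥56, capital cost 232≤325, build time 3≤6 — dominates D3.
D5: daily riders 110≥56, capital cost 98≤325, build time 4≤6 — dominates D3.
Others (D4, D6, D7) are each worse than D3 on at least one objective.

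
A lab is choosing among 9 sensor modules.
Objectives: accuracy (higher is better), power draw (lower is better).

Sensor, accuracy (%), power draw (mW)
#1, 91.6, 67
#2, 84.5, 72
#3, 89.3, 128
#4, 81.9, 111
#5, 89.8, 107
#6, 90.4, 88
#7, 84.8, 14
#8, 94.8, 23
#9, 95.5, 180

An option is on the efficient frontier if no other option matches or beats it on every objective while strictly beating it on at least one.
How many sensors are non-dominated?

#1: dominated by #8 (accuracy 94.8≥91.6, power draw 23≤67).
#2: dominated by #1 (accuracy 91.6≥84.5, power draw 67≤72).
#3: dominated by #1 (accuracy 91.6≥89.3, power draw 67≤128).
#4: dominated by #1 (accuracy 91.6≥81.9, power draw 67≤111).
#5: dominated by #1 (accuracy 91.6≥89.8, power draw 67≤107).
#6: dominated by #1 (accuracy 91.6≥90.4, power draw 67≤88).
#7: not dominated (best power draw).
#8: not dominated.
#9: not dominated (best accuracy).
Pareto-optimal: #7, #8, #9 → 3.

3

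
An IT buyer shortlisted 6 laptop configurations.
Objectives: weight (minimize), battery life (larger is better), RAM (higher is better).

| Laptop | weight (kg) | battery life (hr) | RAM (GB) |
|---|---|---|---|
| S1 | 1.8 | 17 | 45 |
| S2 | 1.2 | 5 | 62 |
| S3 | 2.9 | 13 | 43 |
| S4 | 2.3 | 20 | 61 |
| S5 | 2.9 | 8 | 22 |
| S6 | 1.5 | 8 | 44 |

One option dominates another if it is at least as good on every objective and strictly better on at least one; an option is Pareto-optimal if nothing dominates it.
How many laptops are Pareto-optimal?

4

S1: not dominated.
S2: not dominated (best weight).
S3: dominated by S1 (weight 1.8≤2.9, battery life 17≥13, RAM 45≥43).
S4: not dominated (best battery life).
S5: dominated by S1 (weight 1.8≤2.9, battery life 17≥8, RAM 45≥22).
S6: not dominated.
Pareto-optimal: S1, S2, S4, S6 → 4.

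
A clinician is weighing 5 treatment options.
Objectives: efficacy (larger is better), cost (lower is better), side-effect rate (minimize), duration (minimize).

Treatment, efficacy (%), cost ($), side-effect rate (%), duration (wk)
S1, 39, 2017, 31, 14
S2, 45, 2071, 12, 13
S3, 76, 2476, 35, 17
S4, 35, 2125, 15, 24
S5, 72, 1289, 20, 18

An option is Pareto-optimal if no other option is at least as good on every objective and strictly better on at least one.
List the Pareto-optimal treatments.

S1: not dominated.
S2: not dominated (best side-effect rate).
S3: not dominated (best efficacy).
S4: dominated by S2 (efficacy 45≥35, cost 2071≤2125, side-effect rate 12≤15, duration 13≤24).
S5: not dominated (best cost).

S1, S2, S3, S5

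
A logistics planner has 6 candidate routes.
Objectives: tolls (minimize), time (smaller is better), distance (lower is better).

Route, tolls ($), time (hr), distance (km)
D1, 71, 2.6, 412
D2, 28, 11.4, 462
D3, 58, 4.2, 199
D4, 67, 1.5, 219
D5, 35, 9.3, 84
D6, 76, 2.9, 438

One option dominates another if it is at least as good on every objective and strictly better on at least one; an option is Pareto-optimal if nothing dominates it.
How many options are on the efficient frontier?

4

D1: dominated by D4 (tolls 67≤71, time 1.5≤2.6, distance 219≤412).
D2: not dominated (best tolls).
D3: not dominated.
D4: not dominated (best time).
D5: not dominated (best distance).
D6: dominated by D1 (tolls 71≤76, time 2.6≤2.9, distance 412≤438).
Pareto-optimal: D2, D3, D4, D5 → 4.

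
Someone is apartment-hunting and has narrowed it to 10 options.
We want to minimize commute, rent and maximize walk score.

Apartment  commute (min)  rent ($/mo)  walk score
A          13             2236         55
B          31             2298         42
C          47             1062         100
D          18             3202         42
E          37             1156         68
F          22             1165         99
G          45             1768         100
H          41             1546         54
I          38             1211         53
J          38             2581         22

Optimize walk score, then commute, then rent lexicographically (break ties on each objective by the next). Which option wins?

First maximize walk score: best is 100, kept {C, G}.
Then minimize commute: best is 45, kept {G}.

G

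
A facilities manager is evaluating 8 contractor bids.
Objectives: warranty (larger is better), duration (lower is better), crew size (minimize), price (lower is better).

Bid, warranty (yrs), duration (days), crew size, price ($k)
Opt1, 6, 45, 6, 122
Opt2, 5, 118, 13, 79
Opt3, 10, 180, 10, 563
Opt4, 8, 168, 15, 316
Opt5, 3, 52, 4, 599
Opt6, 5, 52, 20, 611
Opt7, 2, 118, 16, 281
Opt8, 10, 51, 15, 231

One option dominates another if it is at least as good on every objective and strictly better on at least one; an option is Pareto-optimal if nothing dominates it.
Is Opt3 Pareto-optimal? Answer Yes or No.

Opt1: worse on warranty (6 vs 10).
Opt2: worse on warranty (5 vs 10).
Opt4: worse on warranty (8 vs 10).
Opt5: worse on warranty (3 vs 10).
Opt6: worse on warranty (5 vs 10).
Opt7: worse on warranty (2 vs 10).
Opt8: worse on crew size (15 vs 10).
No option is at least as good as Opt3 on every objective and strictly better on one.

Yes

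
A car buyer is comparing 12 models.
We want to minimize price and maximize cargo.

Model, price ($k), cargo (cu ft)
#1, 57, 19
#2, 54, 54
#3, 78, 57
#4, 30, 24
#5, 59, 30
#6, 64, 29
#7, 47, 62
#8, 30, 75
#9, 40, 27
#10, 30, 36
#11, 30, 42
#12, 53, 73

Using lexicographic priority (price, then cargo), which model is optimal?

#8

First minimize price: best is 30, kept {#4, #8, #10, #11}.
Then maximize cargo: best is 75, kept {#8}.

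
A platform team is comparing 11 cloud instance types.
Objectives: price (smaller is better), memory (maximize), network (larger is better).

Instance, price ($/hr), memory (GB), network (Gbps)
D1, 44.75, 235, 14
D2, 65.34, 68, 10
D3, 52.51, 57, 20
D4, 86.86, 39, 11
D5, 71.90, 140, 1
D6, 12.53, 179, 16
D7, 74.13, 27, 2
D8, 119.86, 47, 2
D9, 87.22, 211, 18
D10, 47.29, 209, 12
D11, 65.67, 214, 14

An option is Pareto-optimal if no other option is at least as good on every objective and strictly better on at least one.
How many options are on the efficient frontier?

4

D1: not dominated (best memory).
D2: dominated by D1 (price 44.75≤65.34, memory 235≥68, network 14≥10).
D3: not dominated (best network).
D4: dominated by D1 (price 44.75≤86.86, memory 235≥39, network 14≥11).
D5: dominated by D1 (price 44.75≤71.90, memory 235≥140, network 14≥1).
D6: not dominated (best price).
D7: dominated by D1 (price 44.75≤74.13, memory 235≥27, network 14≥2).
D8: dominated by D1 (price 44.75≤119.86, memory 235≥47, network 14≥2).
D9: not dominated.
D10: dominated by D1 (price 44.75≤47.29, memory 235≥209, network 14≥12).
D11: dominated by D1 (price 44.75≤65.67, memory 235≥214, network 14≥14).
Pareto-optimal: D1, D3, D6, D9 → 4.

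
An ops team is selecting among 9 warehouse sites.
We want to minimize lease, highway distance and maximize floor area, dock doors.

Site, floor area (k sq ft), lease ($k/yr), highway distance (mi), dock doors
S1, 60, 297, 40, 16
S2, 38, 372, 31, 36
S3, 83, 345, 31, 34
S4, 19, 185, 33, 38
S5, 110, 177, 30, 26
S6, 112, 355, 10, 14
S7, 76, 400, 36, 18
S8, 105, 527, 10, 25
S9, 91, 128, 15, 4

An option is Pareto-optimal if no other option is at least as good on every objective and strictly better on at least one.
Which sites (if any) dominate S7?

S3: floor area 83≥76, lease 345≤400, highway distance 31≤36, dock doors 34≥18 — dominates S7.
S5: floor area 110≥76, lease 177≤400, highway distance 30≤36, dock doors 26≥18 — dominates S7.
Others (S1, S2, S4, S6, S8, S9) are each worse than S7 on at least one objective.

S3, S5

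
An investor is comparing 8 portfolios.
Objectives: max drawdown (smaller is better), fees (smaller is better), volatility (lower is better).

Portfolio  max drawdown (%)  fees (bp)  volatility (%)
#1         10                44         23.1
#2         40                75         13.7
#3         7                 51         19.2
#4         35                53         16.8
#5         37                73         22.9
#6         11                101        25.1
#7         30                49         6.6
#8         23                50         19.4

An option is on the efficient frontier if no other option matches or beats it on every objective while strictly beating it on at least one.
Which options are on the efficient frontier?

#1: not dominated (best fees).
#2: dominated by #7 (max drawdown 30≤40, fees 49≤75, volatility 6.6≤13.7).
#3: not dominated (best max drawdown).
#4: dominated by #7 (max drawdown 30≤35, fees 49≤53, volatility 6.6≤16.8).
#5: dominated by #3 (max drawdown 7≤37, fees 51≤73, volatility 19.2≤22.9).
#6: dominated by #1 (max drawdown 10≤11, fees 44≤101, volatility 23.1≤25.1).
#7: not dominated (best volatility).
#8: not dominated.

#1, #3, #7, #8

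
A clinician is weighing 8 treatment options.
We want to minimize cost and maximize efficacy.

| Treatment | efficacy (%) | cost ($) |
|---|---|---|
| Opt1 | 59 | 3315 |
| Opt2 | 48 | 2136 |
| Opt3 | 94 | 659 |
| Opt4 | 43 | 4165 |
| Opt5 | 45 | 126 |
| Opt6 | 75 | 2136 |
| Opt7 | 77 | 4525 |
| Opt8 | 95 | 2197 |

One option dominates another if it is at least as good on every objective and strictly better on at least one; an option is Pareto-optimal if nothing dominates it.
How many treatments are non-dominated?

Opt1: dominated by Opt3 (efficacy 94≥59, cost 659≤3315).
Opt2: dominated by Opt3 (efficacy 94≥48, cost 659≤2136).
Opt3: not dominated.
Opt4: dominated by Opt1 (efficacy 59≥43, cost 3315≤4165).
Opt5: not dominated (best cost).
Opt6: dominated by Opt3 (efficacy 94≥75, cost 659≤2136).
Opt7: dominated by Opt3 (efficacy 94≥77, cost 659≤4525).
Opt8: not dominated (best efficacy).
Pareto-optimal: Opt3, Opt5, Opt8 → 3.

3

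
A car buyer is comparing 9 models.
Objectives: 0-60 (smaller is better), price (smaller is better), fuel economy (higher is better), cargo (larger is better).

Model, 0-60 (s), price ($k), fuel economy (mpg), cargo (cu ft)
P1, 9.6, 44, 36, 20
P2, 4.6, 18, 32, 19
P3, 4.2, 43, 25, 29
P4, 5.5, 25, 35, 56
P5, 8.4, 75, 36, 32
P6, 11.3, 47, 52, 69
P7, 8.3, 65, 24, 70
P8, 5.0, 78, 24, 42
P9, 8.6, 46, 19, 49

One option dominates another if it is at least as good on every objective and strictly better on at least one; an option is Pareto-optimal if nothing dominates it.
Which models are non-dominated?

P1: not dominated.
P2: not dominated (best price).
P3: not dominated (best 0-60).
P4: not dominated.
P5: not dominated.
P6: not dominated (best fuel economy).
P7: not dominated (best cargo).
P8: not dominated.
P9: dominated by P4 (0-60 5.5≤8.6, price 25≤46, fuel economy 35≥19, cargo 56≥49).

P1, P2, P3, P4, P5, P6, P7, P8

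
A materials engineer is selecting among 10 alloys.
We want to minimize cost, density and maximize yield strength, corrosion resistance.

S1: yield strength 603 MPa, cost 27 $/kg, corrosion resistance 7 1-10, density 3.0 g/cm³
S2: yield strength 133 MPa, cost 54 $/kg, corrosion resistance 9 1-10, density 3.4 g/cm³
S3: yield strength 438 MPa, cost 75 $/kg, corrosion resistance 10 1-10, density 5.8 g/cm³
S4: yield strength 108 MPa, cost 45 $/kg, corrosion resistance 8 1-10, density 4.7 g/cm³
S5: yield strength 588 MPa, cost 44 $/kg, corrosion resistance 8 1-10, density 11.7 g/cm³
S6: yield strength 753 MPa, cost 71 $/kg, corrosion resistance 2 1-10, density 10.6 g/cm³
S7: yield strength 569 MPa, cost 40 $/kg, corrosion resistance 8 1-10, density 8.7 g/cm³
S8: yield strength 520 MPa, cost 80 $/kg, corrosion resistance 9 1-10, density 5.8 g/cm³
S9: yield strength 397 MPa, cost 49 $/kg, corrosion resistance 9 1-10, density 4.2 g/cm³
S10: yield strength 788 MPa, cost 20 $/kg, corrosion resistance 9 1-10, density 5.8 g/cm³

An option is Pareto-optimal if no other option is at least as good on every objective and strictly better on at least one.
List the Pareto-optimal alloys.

S1, S2, S3, S4, S9, S10

S1: not dominated (best density).
S2: not dominated.
S3: not dominated (best corrosion resistance).
S4: not dominated.
S5: dominated by S10 (yield strength 788≥588, cost 20≤44, corrosion resistance 9≥8, density 5.8≤11.7).
S6: dominated by S10 (yield strength 788≥753, cost 20≤71, corrosion resistance 9≥2, density 5.8≤10.6).
S7: dominated by S10 (yield strength 788≥569, cost 20≤40, corrosion resistance 9≥8, density 5.8≤8.7).
S8: dominated by S10 (yield strength 788≥520, cost 20≤80, corrosion resistance 9≥9, density 5.8≤5.8).
S9: not dominated.
S10: not dominated (best yield strength).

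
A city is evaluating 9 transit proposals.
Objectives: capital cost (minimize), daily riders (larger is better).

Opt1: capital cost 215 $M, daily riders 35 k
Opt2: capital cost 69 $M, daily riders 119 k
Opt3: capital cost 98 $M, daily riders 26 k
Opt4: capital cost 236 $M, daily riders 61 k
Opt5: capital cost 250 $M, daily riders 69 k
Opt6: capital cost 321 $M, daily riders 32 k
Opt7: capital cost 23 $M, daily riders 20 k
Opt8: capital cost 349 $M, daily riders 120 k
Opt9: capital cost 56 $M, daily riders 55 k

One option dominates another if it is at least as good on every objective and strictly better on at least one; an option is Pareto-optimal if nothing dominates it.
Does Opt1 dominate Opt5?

No

Opt1 vs Opt5: Opt1 is worse on daily riders (35 vs 69), so it does not dominate Opt5.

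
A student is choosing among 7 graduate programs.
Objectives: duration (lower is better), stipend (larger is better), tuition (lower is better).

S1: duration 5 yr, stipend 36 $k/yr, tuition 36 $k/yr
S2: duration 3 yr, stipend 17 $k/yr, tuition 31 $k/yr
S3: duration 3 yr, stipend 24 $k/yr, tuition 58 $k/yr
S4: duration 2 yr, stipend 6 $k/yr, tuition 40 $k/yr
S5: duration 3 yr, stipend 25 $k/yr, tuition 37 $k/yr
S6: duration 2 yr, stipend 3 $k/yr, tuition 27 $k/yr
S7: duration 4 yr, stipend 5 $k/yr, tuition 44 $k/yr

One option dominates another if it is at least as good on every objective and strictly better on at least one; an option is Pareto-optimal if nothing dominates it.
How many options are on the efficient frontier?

S1: not dominated (best stipend).
S2: not dominated.
S3: dominated by S5 (duration 3≤3, stipend 25≥24, tuition 37≤58).
S4: not dominated.
S5: not dominated.
S6: not dominated (best tuition).
S7: dominated by S2 (duration 3≤4, stipend 17≥5, tuition 31≤44).
Pareto-optimal: S1, S2, S4, S5, S6 → 5.

5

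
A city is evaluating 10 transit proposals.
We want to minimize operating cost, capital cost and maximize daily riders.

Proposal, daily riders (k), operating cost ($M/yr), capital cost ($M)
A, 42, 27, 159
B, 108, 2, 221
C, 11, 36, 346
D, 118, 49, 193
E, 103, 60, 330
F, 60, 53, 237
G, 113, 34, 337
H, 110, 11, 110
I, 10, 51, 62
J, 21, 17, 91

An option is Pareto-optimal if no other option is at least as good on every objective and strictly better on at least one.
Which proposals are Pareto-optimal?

B, D, G, H, I, J

A: dominated by H (daily riders 110≥42, operating cost 11≤27, capital cost 110≤159).
B: not dominated (best operating cost).
C: dominated by A (daily riders 42≥11, operating cost 27≤36, capital cost 159≤346).
D: not dominated (best daily riders).
E: dominated by B (daily riders 108≥103, operating cost 2≤60, capital cost 221≤330).
F: dominated by B (daily riders 108≥60, operating cost 2≤53, capital cost 221≤237).
G: not dominated.
H: not dominated.
I: not dominated (best capital cost).
J: not dominated.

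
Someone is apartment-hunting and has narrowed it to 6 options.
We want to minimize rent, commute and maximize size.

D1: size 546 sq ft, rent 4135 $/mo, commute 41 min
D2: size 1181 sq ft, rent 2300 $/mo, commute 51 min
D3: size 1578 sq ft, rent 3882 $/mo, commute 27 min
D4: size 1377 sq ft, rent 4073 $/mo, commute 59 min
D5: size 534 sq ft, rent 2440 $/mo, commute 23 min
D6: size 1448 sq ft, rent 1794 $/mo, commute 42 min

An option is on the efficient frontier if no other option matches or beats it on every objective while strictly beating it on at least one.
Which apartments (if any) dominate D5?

none

D1: worse on rent (4135 vs 2440).
D2: worse on commute (51 vs 23).
D3: worse on rent (3882 vs 2440).
D4: worse on rent (4073 vs 2440).
D6: worse on commute (42 vs 23).
No option dominates D5.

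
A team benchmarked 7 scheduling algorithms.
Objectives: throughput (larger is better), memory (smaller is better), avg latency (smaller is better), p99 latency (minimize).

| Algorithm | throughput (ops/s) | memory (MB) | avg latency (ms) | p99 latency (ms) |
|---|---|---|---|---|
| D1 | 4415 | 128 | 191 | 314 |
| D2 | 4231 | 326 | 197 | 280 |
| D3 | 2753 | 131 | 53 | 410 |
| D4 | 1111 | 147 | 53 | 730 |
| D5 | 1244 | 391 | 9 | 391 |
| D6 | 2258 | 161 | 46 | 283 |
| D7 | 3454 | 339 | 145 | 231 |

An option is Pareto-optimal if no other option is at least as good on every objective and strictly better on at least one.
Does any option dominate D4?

Yes

D3 vs D4: throughput 2753≥1111, memory 131≤147, avg latency 53≤53, p99 latency 410≤730 — D3 is at least as good on every objective and strictly better on at least one, so D3 dominates D4.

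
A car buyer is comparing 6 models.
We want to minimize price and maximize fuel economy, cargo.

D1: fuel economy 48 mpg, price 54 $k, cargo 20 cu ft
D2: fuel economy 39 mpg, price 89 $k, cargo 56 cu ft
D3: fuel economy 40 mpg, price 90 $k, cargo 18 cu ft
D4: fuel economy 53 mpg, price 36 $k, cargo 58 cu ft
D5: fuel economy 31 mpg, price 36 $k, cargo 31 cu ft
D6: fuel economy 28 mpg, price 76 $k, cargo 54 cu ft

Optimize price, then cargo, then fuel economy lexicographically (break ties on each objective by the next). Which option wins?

D4

First minimize price: best is 36, kept {D4, D5}.
Then maximize cargo: best is 58, kept {D4}.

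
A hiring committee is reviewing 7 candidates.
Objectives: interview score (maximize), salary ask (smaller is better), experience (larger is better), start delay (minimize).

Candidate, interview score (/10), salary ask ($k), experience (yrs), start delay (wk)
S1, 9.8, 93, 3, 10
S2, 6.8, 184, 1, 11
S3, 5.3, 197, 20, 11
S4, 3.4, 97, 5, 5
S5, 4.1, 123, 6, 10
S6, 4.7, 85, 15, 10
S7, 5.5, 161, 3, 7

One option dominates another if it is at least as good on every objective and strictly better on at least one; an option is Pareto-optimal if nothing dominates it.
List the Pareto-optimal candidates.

S1, S3, S4, S6, S7

S1: not dominated (best interview score).
S2: dominated by S1 (interview score 9.8≥6.8, salary ask 93≤184, experience 3≥1, start delay 10≤11).
S3: not dominated (best experience).
S4: not dominated (best start delay).
S5: dominated by S6 (interview score 4.7≥4.1, salary ask 85≤123, experience 15≥6, start delay 10≤10).
S6: not dominated (best salary ask).
S7: not dominated.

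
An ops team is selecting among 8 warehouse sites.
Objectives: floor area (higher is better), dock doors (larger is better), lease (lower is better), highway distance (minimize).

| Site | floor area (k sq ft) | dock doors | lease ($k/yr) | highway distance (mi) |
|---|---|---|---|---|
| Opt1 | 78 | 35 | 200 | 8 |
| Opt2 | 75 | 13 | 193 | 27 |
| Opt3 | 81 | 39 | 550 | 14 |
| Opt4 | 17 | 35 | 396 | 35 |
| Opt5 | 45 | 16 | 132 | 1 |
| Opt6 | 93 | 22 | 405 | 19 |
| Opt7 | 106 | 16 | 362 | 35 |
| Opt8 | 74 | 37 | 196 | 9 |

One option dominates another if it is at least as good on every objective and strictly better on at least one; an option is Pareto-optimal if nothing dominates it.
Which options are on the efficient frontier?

Opt1, Opt2, Opt3, Opt5, Opt6, Opt7, Opt8

Opt1: not dominated.
Opt2: not dominated.
Opt3: not dominated (best dock doors).
Opt4: dominated by Opt1 (floor area 78≥17, dock doors 35≥35, lease 200≤396, highway distance 8≤35).
Opt5: not dominated (best lease).
Opt6: not dominated.
Opt7: not dominated (best floor area).
Opt8: not dominated.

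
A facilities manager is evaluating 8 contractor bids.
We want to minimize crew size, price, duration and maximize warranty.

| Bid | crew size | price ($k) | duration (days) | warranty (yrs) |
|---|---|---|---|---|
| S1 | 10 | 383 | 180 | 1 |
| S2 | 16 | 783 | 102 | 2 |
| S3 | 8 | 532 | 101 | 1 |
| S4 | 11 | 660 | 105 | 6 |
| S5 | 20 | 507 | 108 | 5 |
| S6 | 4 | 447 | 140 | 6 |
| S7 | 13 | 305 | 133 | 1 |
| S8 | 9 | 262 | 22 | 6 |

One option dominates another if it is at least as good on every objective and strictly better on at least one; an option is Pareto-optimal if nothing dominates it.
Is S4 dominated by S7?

No

S7 vs S4: S7 is worse on crew size (13 vs 11), so it does not dominate S4.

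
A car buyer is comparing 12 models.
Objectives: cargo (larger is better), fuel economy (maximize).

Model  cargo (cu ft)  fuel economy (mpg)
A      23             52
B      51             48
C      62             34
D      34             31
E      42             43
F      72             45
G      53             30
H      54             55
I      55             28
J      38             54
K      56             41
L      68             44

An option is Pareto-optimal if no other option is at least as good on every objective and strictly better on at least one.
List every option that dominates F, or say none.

none

A: worse on cargo (23 vs 72).
B: worse on cargo (51 vs 72).
C: worse on cargo (62 vs 72).
D: worse on cargo (34 vs 72).
E: worse on cargo (42 vs 72).
G: worse on cargo (53 vs 72).
H: worse on cargo (54 vs 72).
I: worse on cargo (55 vs 72).
J: worse on cargo (38 vs 72).
K: worse on cargo (56 vs 72).
L: worse on cargo (68 vs 72).
No option dominates F.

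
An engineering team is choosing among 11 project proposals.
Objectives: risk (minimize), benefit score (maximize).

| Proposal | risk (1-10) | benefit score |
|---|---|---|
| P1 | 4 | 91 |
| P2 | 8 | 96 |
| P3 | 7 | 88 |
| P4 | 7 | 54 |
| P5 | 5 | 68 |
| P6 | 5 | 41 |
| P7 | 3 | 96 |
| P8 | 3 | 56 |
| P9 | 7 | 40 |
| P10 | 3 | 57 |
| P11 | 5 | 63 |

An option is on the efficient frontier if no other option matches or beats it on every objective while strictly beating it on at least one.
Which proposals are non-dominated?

P7

P1: dominated by P7 (risk 3≤4, benefit score 96≥91).
P2: dominated by P7 (risk 3≤8, benefit score 96≥96).
P3: dominated by P1 (risk 4≤7, benefit score 91≥88).
P4: dominated by P1 (risk 4≤7, benefit score 91≥54).
P5: dominated by P1 (risk 4≤5, benefit score 91≥68).
P6: dominated by P1 (risk 4≤5, benefit score 91≥41).
P7: not dominated.
P8: dominated by P7 (risk 3≤3, benefit score 96≥56).
P9: dominated by P1 (risk 4≤7, benefit score 91≥40).
P10: dominated by P7 (risk 3≤3, benefit score 96≥57).
P11: dominated by P1 (risk 4≤5, benefit score 91≥63).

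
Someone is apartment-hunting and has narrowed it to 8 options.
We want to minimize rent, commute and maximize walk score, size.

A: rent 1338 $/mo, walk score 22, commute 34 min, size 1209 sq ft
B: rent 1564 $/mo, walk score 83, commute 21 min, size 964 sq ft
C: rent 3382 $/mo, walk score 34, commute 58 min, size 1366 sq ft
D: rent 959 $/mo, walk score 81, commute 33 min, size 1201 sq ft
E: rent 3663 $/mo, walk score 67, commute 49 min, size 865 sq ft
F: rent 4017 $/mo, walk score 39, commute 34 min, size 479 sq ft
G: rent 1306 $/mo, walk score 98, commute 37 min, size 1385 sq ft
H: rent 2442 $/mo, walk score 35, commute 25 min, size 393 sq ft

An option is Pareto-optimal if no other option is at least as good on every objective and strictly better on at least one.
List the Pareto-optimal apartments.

A, B, D, G

A: not dominated.
B: not dominated (best commute).
C: dominated by G (rent 1306≤3382, walk score 98≥34, commute 37≤58, size 1385≥1366).
D: not dominated (best rent).
E: dominated by B (rent 1564≤3663, walk score 83≥67, commute 21≤49, size 964≥865).
F: dominated by B (rent 1564≤4017, walk score 83≥39, commute 21≤34, size 964≥479).
G: not dominated (best walk score).
H: dominated by B (rent 1564≤2442, walk score 83≥35, commute 21≤25, size 964≥393).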